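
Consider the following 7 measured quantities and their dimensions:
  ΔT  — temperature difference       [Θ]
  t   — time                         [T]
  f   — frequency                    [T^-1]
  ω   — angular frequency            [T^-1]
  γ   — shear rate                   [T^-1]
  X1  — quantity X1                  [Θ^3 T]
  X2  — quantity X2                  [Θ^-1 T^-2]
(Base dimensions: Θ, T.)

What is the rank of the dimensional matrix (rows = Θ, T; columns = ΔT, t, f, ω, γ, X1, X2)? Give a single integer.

Dimensional matrix (Θ×T by ΔT×t×f×ω×γ×X1×X2):
  Θ: [ 1  0  0  0  0  3 -1]
  T: [ 0  1 -1 -1 -1  1 -2]
RREF → pivots at {ΔT,t} ⇒ r = 2

2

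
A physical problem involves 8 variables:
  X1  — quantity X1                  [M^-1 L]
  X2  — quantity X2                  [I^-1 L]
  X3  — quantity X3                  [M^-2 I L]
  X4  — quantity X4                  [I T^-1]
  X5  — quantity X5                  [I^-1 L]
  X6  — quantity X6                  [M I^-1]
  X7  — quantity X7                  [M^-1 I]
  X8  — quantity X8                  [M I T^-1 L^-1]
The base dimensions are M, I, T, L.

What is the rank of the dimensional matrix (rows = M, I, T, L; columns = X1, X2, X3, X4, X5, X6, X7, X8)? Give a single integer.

3

Dimensional matrix (M×I×T×L by X1×X2×X3×X4×X5×X6×X7×X8):
  M: [-1  0 -2  0  0  1 -1  1]
  I: [ 0 -1  1  1 -1 -1  1  1]
  T: [ 0  0  0 -1  0  0  0 -1]
  L: [ 1  1  1  0  1  0  0 -1]
Row reduction gives pivot columns X1,X2,X4; rank = 3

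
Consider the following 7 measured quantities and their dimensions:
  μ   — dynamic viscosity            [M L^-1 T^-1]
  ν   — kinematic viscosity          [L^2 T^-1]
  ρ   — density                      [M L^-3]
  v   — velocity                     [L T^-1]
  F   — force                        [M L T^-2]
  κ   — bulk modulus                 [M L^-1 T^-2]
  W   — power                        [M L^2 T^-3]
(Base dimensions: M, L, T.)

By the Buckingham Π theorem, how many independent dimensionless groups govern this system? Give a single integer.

4

Dimensional matrix (M×L×T by μ×ν×ρ×v×F×κ×W):
  M: [ 1  0  1  0  1  1  1]
  L: [-1  2 -3  1  1 -1  2]
  T: [-1 -1  0 -1 -2 -2 -3]
RREF → pivots at {μ,ν,v} ⇒ r = 3
n=7, r=3 ⇒ 4 dimensionless groups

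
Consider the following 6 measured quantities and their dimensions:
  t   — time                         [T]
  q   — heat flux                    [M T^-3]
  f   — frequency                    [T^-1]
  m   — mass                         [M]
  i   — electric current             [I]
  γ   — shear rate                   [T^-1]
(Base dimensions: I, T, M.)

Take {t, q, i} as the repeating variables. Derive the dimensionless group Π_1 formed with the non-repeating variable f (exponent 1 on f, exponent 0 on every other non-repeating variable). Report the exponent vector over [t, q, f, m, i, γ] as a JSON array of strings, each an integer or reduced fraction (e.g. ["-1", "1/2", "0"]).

Write exponents as rows I,T,M / cols t,q,f,m,i,γ:
  I: [ 0  0  0  0  1  0]
  T: [ 1 -3 -1  0  0 -1]
  M: [ 0  1  0  1  0  0]
RREF → pivots at {t,q,i} ⇒ r = 3
Pivot set = {t,q,i}, free = {f,m,γ}
RREF:
  r0: [   1    0   -1    3    0   -1]
  r1: [   0    1    0    1    0    0]
  r2: [   0    0    0    0    1    0]
Fix exponent of f at 1, m at 0, γ at 0; solve each RREF row for its pivot's exponent:
  r0: exp(t) + (-1)·1 = 0 ⇒ exp(t) = 1
  r1: exp(q) + (0)·1 = 0 ⇒ exp(q) = 0
  r2: exp(i) + (0)·1 = 0 ⇒ exp(i) = 0
Π_1 = t · f

["1", "0", "1", "0", "0", "0"]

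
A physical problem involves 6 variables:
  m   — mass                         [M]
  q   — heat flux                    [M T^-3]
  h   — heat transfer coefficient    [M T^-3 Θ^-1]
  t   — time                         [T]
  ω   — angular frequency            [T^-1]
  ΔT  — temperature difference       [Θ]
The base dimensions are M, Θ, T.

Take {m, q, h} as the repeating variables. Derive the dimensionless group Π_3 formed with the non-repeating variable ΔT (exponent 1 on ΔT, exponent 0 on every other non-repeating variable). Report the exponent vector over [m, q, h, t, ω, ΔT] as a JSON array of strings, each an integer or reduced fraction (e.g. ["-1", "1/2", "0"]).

["0", "-1", "1", "0", "0", "1"]

Write exponents as rows M,Θ,T / cols m,q,h,t,ω,ΔT:
  M: [ 1  1  1  0  0  0]
  Θ: [ 0  0 -1  0  0  1]
  T: [ 0 -3 -3  1 -1  0]
Row reduction gives pivot columns m,q,h; rank = 3
Pivot set = {m,q,h}, free = {t,ω,ΔT}
RREF:
  r0: [   1    0    0  1/3 -1/3    0]
  r1: [   0    1    0 -1/3  1/3    1]
  r2: [   0    0    1    0    0   -1]
Fix exponent of ΔT at 1, t at 0, ω at 0; solve each RREF row for its pivot's exponent:
  r0: exp(m) + (0)·1 = 0 ⇒ exp(m) = 0
  r1: exp(q) + (1)·1 = 0 ⇒ exp(q) = -1
  r2: exp(h) + (-1)·1 = 0 ⇒ exp(h) = 1
Π_3 = q^-1 · h · ΔT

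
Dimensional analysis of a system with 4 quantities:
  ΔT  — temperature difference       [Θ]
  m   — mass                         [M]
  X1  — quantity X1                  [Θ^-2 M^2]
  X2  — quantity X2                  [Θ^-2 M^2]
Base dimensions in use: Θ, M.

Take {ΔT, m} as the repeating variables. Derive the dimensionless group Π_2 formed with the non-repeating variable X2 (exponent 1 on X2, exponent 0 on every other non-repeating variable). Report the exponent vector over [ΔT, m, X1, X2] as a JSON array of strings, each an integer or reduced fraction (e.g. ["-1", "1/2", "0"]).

["2", "-2", "0", "1"]

Dimensional matrix (Θ×M by ΔT×m×X1×X2):
  Θ: [ 1  0 -2 -2]
  M: [ 0  1  2  2]
Row reduction gives pivot columns ΔT,m; rank = 2
Repeat: ΔT,m; free: X1,X2
RREF:
  r0: [   1    0   -2   -2]
  r1: [   0    1    2    2]
Fix exponent of X2 at 1, X1 at 0; solve each RREF row for its pivot's exponent:
  r0: exp(ΔT) + (-2)·1 = 0 ⇒ exp(ΔT) = 2
  r1: exp(m) + (2)·1 = 0 ⇒ exp(m) = -2
Π_2 = ΔT^2 · m^-2 · X2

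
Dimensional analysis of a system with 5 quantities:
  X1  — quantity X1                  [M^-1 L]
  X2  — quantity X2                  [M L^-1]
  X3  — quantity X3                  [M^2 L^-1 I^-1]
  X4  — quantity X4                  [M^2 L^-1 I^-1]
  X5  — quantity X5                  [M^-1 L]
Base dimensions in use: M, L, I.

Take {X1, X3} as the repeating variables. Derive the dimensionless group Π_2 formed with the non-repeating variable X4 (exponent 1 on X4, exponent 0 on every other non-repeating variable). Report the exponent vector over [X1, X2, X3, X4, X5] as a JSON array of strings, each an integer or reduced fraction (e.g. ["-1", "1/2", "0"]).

Exponent matrix [M,L,I] × [X1,X2,X3,X4,X5]:
  M: [-1  1  2  2 -1]
  L: [ 1 -1 -1 -1  1]
  I: [ 0  0 -1 -1  0]
Echelon form has 2 nonzero rows (pivots: X1,X3)
Repeat: X1,X3; free: X2,X4,X5
RREF:
  r0: [   1   -1    0    0    1]
  r1: [   0    0    1    1    0]
  r2: [   0    0    0    0    0]
Fix exponent of X4 at 1, X2 at 0, X5 at 0; solve each RREF row for its pivot's exponent:
  r0: exp(X1) + (0)·1 = 0 ⇒ exp(X1) = 0
  r1: exp(X3) + (1)·1 = 0 ⇒ exp(X3) = -1
Π_2 = X3^-1 · X4

["0", "0", "-1", "1", "0"]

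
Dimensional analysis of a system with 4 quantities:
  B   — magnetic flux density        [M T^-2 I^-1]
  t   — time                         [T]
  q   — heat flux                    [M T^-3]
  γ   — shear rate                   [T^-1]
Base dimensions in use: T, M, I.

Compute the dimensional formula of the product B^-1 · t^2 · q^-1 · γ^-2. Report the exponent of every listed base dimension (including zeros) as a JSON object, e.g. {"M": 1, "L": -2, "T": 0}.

Dimensional matrix (T×M×I by B×t×q×γ):
  T: [-2  1 -3 -1]
  M: [ 1  0  1  0]
  I: [-1  0  0  0]
  [T]: (-1)·-2+(2)·1+(-1)·-3+(-2)·-1 = 9
  [M]: (-1)·1+(2)·0+(-1)·1+(-2)·0 = -2
  [I]: (-1)·-1+(2)·0+(-1)·0+(-2)·0 = 1
⇒ T^9 M^-2 I

{"T": 9, "M": -2, "I": 1}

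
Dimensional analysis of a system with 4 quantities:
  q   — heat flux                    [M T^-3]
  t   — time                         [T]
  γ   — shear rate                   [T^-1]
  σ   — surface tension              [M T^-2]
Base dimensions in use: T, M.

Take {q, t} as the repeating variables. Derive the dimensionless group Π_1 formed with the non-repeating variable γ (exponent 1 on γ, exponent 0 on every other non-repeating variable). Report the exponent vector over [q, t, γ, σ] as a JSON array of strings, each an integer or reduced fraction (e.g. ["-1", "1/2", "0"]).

["0", "1", "1", "0"]

Write exponents as rows T,M / cols q,t,γ,σ:
  T: [-3  1 -1 -2]
  M: [ 1  0  0  1]
RREF → pivots at {q,t} ⇒ r = 2
Repeat: q,t; free: γ,σ
RREF:
  r0: [   1    0    0    1]
  r1: [   0    1   -1    1]
Fix exponent of γ at 1, σ at 0; solve each RREF row for its pivot's exponent:
  r0: exp(q) + (0)·1 = 0 ⇒ exp(q) = 0
  r1: exp(t) + (-1)·1 = 0 ⇒ exp(t) = 1
Π_1 = t · γ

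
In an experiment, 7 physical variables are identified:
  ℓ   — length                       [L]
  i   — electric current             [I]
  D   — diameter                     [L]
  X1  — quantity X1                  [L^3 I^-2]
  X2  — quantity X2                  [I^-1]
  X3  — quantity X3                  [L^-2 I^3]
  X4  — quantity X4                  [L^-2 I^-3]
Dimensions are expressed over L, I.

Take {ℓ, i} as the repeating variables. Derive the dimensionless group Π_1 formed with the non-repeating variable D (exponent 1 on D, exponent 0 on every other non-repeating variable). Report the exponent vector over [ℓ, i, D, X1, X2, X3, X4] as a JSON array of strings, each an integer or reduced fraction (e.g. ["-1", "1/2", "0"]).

Dimensional matrix (L×I by ℓ×i×D×X1×X2×X3×X4):
  L: [ 1  0  1  3  0 -2 -2]
  I: [ 0  1  0 -2 -1  3 -3]
Row reduction gives pivot columns ℓ,i; rank = 2
Pivot set = {ℓ,i}, free = {D,X1,X2,X3,X4}
RREF:
  r0: [   1    0    1    3    0   -2   -2]
  r1: [   0    1    0   -2   -1    3   -3]
Fix exponent of D at 1, X1 at 0, X2 at 0, X3 at 0, X4 at 0; solve each RREF row for its pivot's exponent:
  r0: exp(ℓ) + (1)·1 = 0 ⇒ exp(ℓ) = -1
  r1: exp(i) + (0)·1 = 0 ⇒ exp(i) = 0
Π_1 = ℓ^-1 · D

["-1", "0", "1", "0", "0", "0", "0"]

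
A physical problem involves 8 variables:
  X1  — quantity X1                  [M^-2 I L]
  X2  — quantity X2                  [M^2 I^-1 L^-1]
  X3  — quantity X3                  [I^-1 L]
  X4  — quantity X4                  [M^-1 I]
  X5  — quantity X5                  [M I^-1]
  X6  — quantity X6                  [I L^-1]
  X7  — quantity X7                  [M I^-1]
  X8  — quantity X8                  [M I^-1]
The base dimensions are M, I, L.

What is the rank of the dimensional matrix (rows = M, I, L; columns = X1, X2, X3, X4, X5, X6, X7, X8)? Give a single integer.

2

Exponent matrix [M,I,L] × [X1,X2,X3,X4,X5,X6,X7,X8]:
  M: [-2  2  0 -1  1  0  1  1]
  I: [ 1 -1 -1  1 -1  1 -1 -1]
  L: [ 1 -1  1  0  0 -1  0  0]
Echelon form has 2 nonzero rows (pivots: X1,X3)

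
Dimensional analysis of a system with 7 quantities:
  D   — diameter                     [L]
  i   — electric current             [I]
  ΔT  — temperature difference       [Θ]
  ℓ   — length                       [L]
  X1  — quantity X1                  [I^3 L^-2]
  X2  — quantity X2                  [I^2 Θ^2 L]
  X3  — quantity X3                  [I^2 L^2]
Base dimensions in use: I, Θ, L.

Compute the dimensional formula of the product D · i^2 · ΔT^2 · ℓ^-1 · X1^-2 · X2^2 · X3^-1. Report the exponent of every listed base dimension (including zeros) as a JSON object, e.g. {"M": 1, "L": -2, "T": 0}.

Write exponents as rows I,Θ,L / cols D,i,ΔT,ℓ,X1,X2,X3:
  I: [ 0  1  0  0  3  2  2]
  Θ: [ 0  0  1  0  0  2  0]
  L: [ 1  0  0  1 -2  1  2]
  [I]: (1)·0+(2)·1+(2)·0+(-1)·0+(-2)·3+(2)·2+(-1)·2 = -2
  [Θ]: (1)·0+(2)·0+(2)·1+(-1)·0+(-2)·0+(2)·2+(-1)·0 = 6
  [L]: (1)·1+(2)·0+(2)·0+(-1)·1+(-2)·-2+(2)·1+(-1)·2 = 4
⇒ I^-2 Θ^6 L^4

{"I": -2, "Θ": 6, "L": 4}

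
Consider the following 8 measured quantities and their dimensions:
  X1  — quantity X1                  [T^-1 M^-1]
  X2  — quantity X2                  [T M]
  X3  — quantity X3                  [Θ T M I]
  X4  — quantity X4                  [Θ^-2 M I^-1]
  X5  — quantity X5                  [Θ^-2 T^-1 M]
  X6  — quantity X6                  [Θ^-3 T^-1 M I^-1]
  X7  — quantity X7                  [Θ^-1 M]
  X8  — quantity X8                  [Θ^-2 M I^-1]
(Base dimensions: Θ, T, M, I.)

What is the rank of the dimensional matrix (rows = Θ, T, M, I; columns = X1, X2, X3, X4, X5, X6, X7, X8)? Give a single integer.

Write exponents as rows Θ,T,M,I / cols X1,X2,X3,X4,X5,X6,X7,X8:
  Θ: [ 0  0  1 -2 -2 -3 -1 -2]
  T: [-1  1  1  0 -1 -1  0  0]
  M: [-1  1  1  1  1  1  1  1]
  I: [ 0  0  1 -1  0 -1  0 -1]
Row reduction gives pivot columns X1,X3,X4; rank = 3

3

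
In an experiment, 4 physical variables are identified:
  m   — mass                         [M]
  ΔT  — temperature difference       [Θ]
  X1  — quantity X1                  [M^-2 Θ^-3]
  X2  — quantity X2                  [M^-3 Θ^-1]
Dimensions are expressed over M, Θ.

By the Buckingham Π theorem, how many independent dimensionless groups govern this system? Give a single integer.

2

Write exponents as rows M,Θ / cols m,ΔT,X1,X2:
  M: [ 1  0 -2 -3]
  Θ: [ 0  1 -3 -1]
Echelon form has 2 nonzero rows (pivots: m,ΔT)
n=4, r=2 ⇒ 2 dimensionless groups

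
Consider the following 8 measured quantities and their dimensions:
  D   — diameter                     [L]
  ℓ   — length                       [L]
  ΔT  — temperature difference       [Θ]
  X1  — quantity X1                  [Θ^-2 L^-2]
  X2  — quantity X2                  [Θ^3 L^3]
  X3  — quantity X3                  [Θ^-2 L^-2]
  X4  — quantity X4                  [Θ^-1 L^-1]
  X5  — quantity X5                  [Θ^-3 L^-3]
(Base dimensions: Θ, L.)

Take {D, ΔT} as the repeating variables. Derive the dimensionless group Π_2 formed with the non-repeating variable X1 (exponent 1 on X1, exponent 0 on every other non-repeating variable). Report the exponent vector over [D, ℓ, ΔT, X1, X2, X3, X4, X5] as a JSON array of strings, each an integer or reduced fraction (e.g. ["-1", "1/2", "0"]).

Dimensional matrix (Θ×L by D×ℓ×ΔT×X1×X2×X3×X4×X5):
  Θ: [ 0  0  1 -2  3 -2 -1 -3]
  L: [ 1  1  0 -2  3 -2 -1 -3]
Row reduction gives pivot columns D,ΔT; rank = 2
Pivot set = {D,ΔT}, free = {ℓ,X1,X2,X3,X4,X5}
RREF:
  r0: [   1    1    0   -2    3   -2   -1   -3]
  r1: [   0    0    1   -2    3   -2   -1   -3]
Fix exponent of X1 at 1, ℓ at 0, X2 at 0, X3 at 0, X4 at 0, X5 at 0; solve each RREF row for its pivot's exponent:
  r0: exp(D) + (-2)·1 = 0 ⇒ exp(D) = 2
  r1: exp(ΔT) + (-2)·1 = 0 ⇒ exp(ΔT) = 2
Π_2 = D^2 · ΔT^2 · X1

["2", "0", "2", "1", "0", "0", "0", "0"]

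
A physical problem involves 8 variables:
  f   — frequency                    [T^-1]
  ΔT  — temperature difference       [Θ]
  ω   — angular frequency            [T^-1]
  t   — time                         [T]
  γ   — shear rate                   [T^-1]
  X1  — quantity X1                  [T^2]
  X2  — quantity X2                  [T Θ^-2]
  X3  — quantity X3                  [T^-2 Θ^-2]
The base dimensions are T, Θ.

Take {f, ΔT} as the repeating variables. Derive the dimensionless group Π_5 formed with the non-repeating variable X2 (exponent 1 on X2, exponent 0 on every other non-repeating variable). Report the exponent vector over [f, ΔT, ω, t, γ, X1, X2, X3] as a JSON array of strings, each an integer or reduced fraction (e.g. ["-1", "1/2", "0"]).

Dimensional matrix (T×Θ by f×ΔT×ω×t×γ×X1×X2×X3):
  T: [-1  0 -1  1 -1  2  1 -2]
  Θ: [ 0  1  0  0  0  0 -2 -2]
Echelon form has 2 nonzero rows (pivots: f,ΔT)
Pivot set = {f,ΔT}, free = {ω,t,γ,X1,X2,X3}
RREF:
  r0: [   1    0    1   -1    1   -2   -1    2]
  r1: [   0    1    0    0    0    0   -2   -2]
Fix exponent of X2 at 1, ω at 0, t at 0, γ at 0, X1 at 0, X3 at 0; solve each RREF row for its pivot's exponent:
  r0: exp(f) + (-1)·1 = 0 ⇒ exp(f) = 1
  r1: exp(ΔT) + (-2)·1 = 0 ⇒ exp(ΔT) = 2
Π_5 = f · ΔT^2 · X2

["1", "2", "0", "0", "0", "0", "1", "0"]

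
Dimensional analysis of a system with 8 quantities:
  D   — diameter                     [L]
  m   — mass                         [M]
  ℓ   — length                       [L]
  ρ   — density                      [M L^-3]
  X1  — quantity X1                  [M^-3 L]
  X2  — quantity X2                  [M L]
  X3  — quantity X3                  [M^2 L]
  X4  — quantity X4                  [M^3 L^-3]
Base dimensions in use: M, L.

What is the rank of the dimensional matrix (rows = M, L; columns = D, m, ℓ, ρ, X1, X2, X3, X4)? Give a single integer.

Write exponents as rows M,L / cols D,m,ℓ,ρ,X1,X2,X3,X4:
  M: [ 0  1  0  1 -3  1  2  3]
  L: [ 1  0  1 -3  1  1  1 -3]
Echelon form has 2 nonzero rows (pivots: D,m)

2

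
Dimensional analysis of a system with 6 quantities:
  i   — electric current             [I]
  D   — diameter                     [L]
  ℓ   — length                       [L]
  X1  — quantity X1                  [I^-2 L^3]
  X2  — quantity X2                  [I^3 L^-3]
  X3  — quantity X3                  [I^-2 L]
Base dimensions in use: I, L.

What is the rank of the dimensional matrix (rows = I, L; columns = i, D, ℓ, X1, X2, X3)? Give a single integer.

Write exponents as rows I,L / cols i,D,ℓ,X1,X2,X3:
  I: [ 1  0  0 -2  3 -2]
  L: [ 0  1  1  3 -3  1]
RREF → pivots at {i,D} ⇒ r = 2

2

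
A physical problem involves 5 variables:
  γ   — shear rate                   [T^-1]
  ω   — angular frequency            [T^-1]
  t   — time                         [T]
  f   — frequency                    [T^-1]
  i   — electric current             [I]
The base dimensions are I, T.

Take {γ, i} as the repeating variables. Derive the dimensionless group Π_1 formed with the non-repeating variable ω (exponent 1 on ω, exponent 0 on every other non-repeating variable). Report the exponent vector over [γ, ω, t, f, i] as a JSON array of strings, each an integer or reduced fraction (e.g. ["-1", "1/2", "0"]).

Exponent matrix [I,T] × [γ,ω,t,f,i]:
  I: [ 0  0  0  0  1]
  T: [-1 -1  1 -1  0]
RREF → pivots at {γ,i} ⇒ r = 2
Pivot set = {γ,i}, free = {ω,t,f}
RREF:
  r0: [   1    1   -1    1    0]
  r1: [   0    0    0    0    1]
Fix exponent of ω at 1, t at 0, f at 0; solve each RREF row for its pivot's exponent:
  r0: exp(γ) + (1)·1 = 0 ⇒ exp(γ) = -1
  r1: exp(i) + (0)·1 = 0 ⇒ exp(i) = 0
Π_1 = γ^-1 · ω

["-1", "1", "0", "0", "0"]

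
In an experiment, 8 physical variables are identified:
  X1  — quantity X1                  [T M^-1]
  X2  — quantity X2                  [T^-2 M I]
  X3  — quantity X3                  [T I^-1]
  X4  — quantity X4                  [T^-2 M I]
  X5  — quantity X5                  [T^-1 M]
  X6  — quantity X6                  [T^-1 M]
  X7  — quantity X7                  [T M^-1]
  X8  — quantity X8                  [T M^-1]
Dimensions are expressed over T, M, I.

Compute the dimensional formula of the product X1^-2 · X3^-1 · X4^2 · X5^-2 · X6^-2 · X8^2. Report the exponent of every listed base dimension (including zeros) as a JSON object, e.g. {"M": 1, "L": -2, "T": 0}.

{"T": -1, "M": -2, "I": 3}

Dimensional matrix (T×M×I by X1×X2×X3×X4×X5×X6×X7×X8):
  T: [ 1 -2  1 -2 -1 -1  1  1]
  M: [-1  1  0  1  1  1 -1 -1]
  I: [ 0  1 -1  1  0  0  0  0]
  [T]: (-2)·1+(-1)·1+(2)·-2+(-2)·-1+(-2)·-1+(2)·1 = -1
  [M]: (-2)·-1+(-1)·0+(2)·1+(-2)·1+(-2)·1+(2)·-1 = -2
  [I]: (-2)·0+(-1)·-1+(2)·1+(-2)·0+(-2)·0+(2)·0 = 3
⇒ T^-1 M^-2 I^3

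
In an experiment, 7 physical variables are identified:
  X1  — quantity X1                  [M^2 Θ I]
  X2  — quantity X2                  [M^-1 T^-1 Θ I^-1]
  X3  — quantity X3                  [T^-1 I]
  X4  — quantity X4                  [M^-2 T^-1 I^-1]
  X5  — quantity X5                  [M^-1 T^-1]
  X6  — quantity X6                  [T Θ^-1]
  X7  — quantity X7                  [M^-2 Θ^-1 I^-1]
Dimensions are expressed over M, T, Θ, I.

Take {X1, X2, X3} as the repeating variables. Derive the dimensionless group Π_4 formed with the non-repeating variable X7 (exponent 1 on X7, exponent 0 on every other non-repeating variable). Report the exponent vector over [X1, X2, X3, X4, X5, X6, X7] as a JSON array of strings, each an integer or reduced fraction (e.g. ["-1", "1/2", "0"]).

["1", "0", "0", "0", "0", "0", "1"]

Exponent matrix [M,T,Θ,I] × [X1,X2,X3,X4,X5,X6,X7]:
  M: [ 2 -1  0 -2 -1  0 -2]
  T: [ 0 -1 -1 -1 -1  1  0]
  Θ: [ 1  1  0  0  0 -1 -1]
  I: [ 1 -1  1 -1  0  0 -1]
Echelon form has 3 nonzero rows (pivots: X1,X2,X3)
Repeat: X1,X2,X3; free: X4,X5,X6,X7
RREF:
  r0: [   1    0    0 -2/3 -1/3 -1/3   -1]
  r1: [   0    1    0  2/3  1/3 -2/3    0]
  r2: [   0    0    1  1/3  2/3 -1/3    0]
  r3: [   0    0    0    0    0    0    0]
Fix exponent of X7 at 1, X4 at 0, X5 at 0, X6 at 0; solve each RREF row for its pivot's exponent:
  r0: exp(X1) + (-1)·1 = 0 ⇒ exp(X1) = 1
  r1: exp(X2) + (0)·1 = 0 ⇒ exp(X2) = 0
  r2: exp(X3) + (0)·1 = 0 ⇒ exp(X3) = 0
Π_4 = X1 · X7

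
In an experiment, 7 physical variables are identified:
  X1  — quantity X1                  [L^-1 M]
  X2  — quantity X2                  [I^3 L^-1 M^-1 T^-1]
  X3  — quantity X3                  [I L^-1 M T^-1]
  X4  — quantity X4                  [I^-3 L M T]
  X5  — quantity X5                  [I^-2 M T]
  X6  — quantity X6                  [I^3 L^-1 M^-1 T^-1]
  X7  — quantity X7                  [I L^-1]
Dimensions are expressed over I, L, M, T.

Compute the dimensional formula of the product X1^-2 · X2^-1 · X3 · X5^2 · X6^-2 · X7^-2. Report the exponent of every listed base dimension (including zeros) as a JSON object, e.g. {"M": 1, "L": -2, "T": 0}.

{"I": -14, "L": 6, "M": 4, "T": 4}

Write exponents as rows I,L,M,T / cols X1,X2,X3,X4,X5,X6,X7:
  I: [ 0  3  1 -3 -2  3  1]
  L: [-1 -1 -1  1  0 -1 -1]
  M: [ 1 -1  1  1  1 -1  0]
  T: [ 0 -1 -1  1  1 -1  0]
  [I]: (-2)·0+(-1)·3+(1)·1+(2)·-2+(-2)·3+(-2)·1 = -14
  [L]: (-2)·-1+(-1)·-1+(1)·-1+(2)·0+(-2)·-1+(-2)·-1 = 6
  [M]: (-2)·1+(-1)·-1+(1)·1+(2)·1+(-2)·-1+(-2)·0 = 4
  [T]: (-2)·0+(-1)·-1+(1)·-1+(2)·1+(-2)·-1+(-2)·0 = 4
⇒ I^-14 L^6 M^4 T^4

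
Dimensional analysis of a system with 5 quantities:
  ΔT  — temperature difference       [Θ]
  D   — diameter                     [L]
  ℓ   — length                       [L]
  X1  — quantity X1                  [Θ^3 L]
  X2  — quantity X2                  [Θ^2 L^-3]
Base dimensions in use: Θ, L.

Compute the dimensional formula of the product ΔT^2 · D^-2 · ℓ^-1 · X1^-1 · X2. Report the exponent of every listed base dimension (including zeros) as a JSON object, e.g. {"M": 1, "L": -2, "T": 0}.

Exponent matrix [Θ,L] × [ΔT,D,ℓ,X1,X2]:
  Θ: [ 1  0  0  3  2]
  L: [ 0  1  1  1 -3]
  [Θ]: (2)·1+(-2)·0+(-1)·0+(-1)·3+(1)·2 = 1
  [L]: (2)·0+(-2)·1+(-1)·1+(-1)·1+(1)·-3 = -7
⇒ Θ L^-7

{"Θ": 1, "L": -7}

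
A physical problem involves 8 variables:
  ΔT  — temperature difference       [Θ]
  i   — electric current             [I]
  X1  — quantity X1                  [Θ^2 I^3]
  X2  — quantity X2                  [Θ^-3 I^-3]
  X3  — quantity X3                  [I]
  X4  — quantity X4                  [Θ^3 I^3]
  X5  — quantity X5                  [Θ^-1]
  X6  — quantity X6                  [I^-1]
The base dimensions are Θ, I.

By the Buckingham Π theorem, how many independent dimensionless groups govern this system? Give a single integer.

Exponent matrix [Θ,I] × [ΔT,i,X1,X2,X3,X4,X5,X6]:
  Θ: [ 1  0  2 -3  0  3 -1  0]
  I: [ 0  1  3 -3  1  3  0 -1]
Echelon form has 2 nonzero rows (pivots: ΔT,i)
Π count = n − r = 8 − 2 = 6

6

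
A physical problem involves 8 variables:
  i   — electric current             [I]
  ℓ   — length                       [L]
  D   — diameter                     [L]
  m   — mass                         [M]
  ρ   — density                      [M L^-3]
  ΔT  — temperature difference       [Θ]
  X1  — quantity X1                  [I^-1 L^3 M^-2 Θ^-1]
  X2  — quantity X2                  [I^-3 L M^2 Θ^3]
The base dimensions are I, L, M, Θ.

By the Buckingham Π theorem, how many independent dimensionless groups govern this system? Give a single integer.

Exponent matrix [I,L,M,Θ] × [i,ℓ,D,m,ρ,ΔT,X1,X2]:
  I: [ 1  0  0  0  0  0 -1 -3]
  L: [ 0  1  1  0 -3  0  3  1]
  M: [ 0  0  0  1  1  0 -2  2]
  Θ: [ 0  0  0  0  0  1 -1  3]
Echelon form has 4 nonzero rows (pivots: i,ℓ,m,ΔT)
8 vars − rank 4 = 4 Π groups

4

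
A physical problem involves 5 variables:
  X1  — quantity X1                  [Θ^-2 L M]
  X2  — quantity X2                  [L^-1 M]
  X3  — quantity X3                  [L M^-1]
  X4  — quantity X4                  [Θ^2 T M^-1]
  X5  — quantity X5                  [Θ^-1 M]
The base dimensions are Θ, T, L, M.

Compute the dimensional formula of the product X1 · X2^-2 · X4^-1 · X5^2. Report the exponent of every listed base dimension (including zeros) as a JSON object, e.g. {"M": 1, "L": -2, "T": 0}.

Write exponents as rows Θ,T,L,M / cols X1,X2,X3,X4,X5:
  Θ: [-2  0  0  2 -1]
  T: [ 0  0  0  1  0]
  L: [ 1 -1  1  0  0]
  M: [ 1  1 -1 -1  1]
  [Θ]: (1)·-2+(-2)·0+(-1)·2+(2)·-1 = -6
  [T]: (1)·0+(-2)·0+(-1)·1+(2)·0 = -1
  [L]: (1)·1+(-2)·-1+(-1)·0+(2)·0 = 3
  [M]: (1)·1+(-2)·1+(-1)·-1+(2)·1 = 2
⇒ Θ^-6 T^-1 L^3 M^2

{"Θ": -6, "T": -1, "L": 3, "M": 2}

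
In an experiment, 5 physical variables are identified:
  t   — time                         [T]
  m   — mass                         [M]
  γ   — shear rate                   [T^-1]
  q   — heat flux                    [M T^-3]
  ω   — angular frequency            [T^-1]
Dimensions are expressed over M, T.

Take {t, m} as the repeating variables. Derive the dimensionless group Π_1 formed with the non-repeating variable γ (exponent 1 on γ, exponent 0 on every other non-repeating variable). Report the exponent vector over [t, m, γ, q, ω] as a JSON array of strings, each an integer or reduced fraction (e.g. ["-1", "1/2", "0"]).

Exponent matrix [M,T] × [t,m,γ,q,ω]:
  M: [ 0  1  0  1  0]
  T: [ 1  0 -1 -3 -1]
Echelon form has 2 nonzero rows (pivots: t,m)
Pivot set = {t,m}, free = {γ,q,ω}
RREF:
  r0: [   1    0   -1   -3   -1]
  r1: [   0    1    0    1    0]
Fix exponent of γ at 1, q at 0, ω at 0; solve each RREF row for its pivot's exponent:
  r0: exp(t) + (-1)·1 = 0 ⇒ exp(t) = 1
  r1: exp(m) + (0)·1 = 0 ⇒ exp(m) = 0
Π_1 = t · γ

["1", "0", "1", "0", "0"]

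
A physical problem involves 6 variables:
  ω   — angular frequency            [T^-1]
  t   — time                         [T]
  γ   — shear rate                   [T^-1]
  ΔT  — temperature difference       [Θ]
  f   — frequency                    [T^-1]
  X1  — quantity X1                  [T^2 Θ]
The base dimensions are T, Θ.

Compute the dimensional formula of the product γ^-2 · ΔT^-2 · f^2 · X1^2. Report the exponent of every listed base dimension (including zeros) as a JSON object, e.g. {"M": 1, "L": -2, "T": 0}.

Dimensional matrix (T×Θ by ω×t×γ×ΔT×f×X1):
  T: [-1  1 -1  0 -1  2]
  Θ: [ 0  0  0  1  0  1]
  [T]: (-2)·-1+(-2)·0+(2)·-1+(2)·2 = 4
  [Θ]: (-2)·0+(-2)·1+(2)·0+(2)·1 = 0
⇒ T^4

{"T": 4, "Θ": 0}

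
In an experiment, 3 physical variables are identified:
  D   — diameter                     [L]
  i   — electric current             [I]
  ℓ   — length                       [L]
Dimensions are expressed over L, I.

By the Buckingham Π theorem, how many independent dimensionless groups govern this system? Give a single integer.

1

Dimensional matrix (L×I by D×i×ℓ):
  L: [ 1  0  1]
  I: [ 0  1  0]
Echelon form has 2 nonzero rows (pivots: D,i)
n=3, r=2 ⇒ 1 dimensionless group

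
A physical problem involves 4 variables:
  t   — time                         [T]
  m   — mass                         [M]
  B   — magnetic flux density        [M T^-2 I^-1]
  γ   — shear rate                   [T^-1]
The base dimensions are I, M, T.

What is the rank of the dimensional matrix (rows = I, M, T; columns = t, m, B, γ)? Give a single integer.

Write exponents as rows I,M,T / cols t,m,B,γ:
  I: [ 0  0 -1  0]
  M: [ 0  1  1  0]
  T: [ 1  0 -2 -1]
Echelon form has 3 nonzero rows (pivots: t,m,B)

3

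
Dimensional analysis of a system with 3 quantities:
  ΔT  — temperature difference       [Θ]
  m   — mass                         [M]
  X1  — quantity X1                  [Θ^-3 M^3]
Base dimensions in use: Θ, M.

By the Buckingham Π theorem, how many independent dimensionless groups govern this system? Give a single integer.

1

Dimensional matrix (Θ×M by ΔT×m×X1):
  Θ: [ 1  0 -3]
  M: [ 0  1  3]
Row reduction gives pivot columns ΔT,m; rank = 2
n=3, r=2 ⇒ 1 dimensionless group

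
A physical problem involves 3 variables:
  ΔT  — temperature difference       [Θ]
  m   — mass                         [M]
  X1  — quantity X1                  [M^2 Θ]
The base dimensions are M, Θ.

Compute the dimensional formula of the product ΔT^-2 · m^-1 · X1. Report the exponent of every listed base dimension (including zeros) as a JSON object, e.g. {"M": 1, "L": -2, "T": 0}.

Write exponents as rows M,Θ / cols ΔT,m,X1:
  M: [ 0  1  2]
  Θ: [ 1  0  1]
  [M]: (-2)·0+(-1)·1+(1)·2 = 1
  [Θ]: (-2)·1+(-1)·0+(1)·1 = -1
⇒ M Θ^-1

{"M": 1, "Θ": -1}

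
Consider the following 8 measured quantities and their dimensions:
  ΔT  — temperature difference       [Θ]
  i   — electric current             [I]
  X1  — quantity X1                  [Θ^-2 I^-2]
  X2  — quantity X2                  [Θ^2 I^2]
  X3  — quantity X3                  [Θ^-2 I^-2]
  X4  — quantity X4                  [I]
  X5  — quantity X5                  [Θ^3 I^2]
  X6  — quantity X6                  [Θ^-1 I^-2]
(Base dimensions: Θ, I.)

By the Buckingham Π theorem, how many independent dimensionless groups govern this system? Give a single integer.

6

Write exponents as rows Θ,I / cols ΔT,i,X1,X2,X3,X4,X5,X6:
  Θ: [ 1  0 -2  2 -2  0  3 -1]
  I: [ 0  1 -2  2 -2  1  2 -2]
Row reduction gives pivot columns ΔT,i; rank = 2
n=8, r=2 ⇒ 6 dimensionless groups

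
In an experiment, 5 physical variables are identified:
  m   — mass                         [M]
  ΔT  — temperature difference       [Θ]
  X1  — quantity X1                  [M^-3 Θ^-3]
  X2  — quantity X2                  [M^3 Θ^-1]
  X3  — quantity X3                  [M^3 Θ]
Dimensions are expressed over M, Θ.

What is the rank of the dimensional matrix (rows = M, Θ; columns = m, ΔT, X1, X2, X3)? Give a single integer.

2

Dimensional matrix (M×Θ by m×ΔT×X1×X2×X3):
  M: [ 1  0 -3  3  3]
  Θ: [ 0  1 -3 -1  1]
RREF → pivots at {m,ΔT} ⇒ r = 2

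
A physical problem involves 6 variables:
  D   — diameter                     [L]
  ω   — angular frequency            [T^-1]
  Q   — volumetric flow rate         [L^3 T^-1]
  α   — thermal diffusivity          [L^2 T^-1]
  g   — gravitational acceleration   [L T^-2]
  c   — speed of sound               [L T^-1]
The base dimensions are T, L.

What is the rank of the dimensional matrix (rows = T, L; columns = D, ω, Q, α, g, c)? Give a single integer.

Exponent matrix [T,L] × [D,ω,Q,α,g,c]:
  T: [ 0 -1 -1 -1 -2 -1]
  L: [ 1  0  3  2  1  1]
RREF → pivots at {D,ω} ⇒ r = 2

2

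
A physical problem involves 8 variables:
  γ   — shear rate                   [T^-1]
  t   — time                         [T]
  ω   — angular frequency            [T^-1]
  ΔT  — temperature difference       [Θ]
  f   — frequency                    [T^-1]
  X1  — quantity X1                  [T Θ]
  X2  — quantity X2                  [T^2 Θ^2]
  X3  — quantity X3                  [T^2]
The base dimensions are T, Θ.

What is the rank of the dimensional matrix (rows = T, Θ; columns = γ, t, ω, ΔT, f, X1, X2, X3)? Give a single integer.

Write exponents as rows T,Θ / cols γ,t,ω,ΔT,f,X1,X2,X3:
  T: [-1  1 -1  0 -1  1  2  2]
  Θ: [ 0  0  0  1  0  1  2  0]
Echelon form has 2 nonzero rows (pivots: γ,ΔT)

2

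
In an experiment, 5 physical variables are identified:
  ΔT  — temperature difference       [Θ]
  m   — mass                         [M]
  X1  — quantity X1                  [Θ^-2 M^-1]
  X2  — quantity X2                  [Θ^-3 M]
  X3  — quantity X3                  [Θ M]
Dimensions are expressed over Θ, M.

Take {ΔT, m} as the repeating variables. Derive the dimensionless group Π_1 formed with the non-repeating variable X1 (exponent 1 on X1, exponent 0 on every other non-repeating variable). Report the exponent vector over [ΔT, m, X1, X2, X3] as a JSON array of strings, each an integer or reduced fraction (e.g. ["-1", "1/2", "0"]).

["2", "1", "1", "0", "0"]

Write exponents as rows Θ,M / cols ΔT,m,X1,X2,X3:
  Θ: [ 1  0 -2 -3  1]
  M: [ 0  1 -1  1  1]
Echelon form has 2 nonzero rows (pivots: ΔT,m)
Repeat: ΔT,m; free: X1,X2,X3
RREF:
  r0: [   1    0   -2   -3    1]
  r1: [   0    1   -1    1    1]
Fix exponent of X1 at 1, X2 at 0, X3 at 0; solve each RREF row for its pivot's exponent:
  r0: exp(ΔT) + (-2)·1 = 0 ⇒ exp(ΔT) = 2
  r1: exp(m) + (-1)·1 = 0 ⇒ exp(m) = 1
Π_1 = ΔT^2 · m · X1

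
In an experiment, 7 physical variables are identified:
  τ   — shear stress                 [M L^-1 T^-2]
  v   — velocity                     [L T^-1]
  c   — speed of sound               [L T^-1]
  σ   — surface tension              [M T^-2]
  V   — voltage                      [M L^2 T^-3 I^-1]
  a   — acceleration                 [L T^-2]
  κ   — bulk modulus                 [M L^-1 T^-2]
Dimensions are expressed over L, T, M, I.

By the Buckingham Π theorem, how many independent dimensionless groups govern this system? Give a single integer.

Write exponents as rows L,T,M,I / cols τ,v,c,σ,V,a,κ:
  L: [-1  1  1  0  2  1 -1]
  T: [-2 -1 -1 -2 -3 -2 -2]
  M: [ 1  0  0  1  1  0  1]
  I: [ 0  0  0  0 -1  0  0]
RREF → pivots at {τ,v,σ,V} ⇒ r = 4
Π count = n − r = 7 − 4 = 3

3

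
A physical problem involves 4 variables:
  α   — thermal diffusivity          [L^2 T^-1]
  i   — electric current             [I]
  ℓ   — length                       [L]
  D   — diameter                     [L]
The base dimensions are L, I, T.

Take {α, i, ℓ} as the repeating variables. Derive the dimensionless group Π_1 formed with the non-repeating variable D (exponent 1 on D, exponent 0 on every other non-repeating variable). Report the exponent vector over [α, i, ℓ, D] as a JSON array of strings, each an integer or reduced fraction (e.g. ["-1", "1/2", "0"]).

["0", "0", "-1", "1"]

Write exponents as rows L,I,T / cols α,i,ℓ,D:
  L: [ 2  0  1  1]
  I: [ 0  1  0  0]
  T: [-1  0  0  0]
Echelon form has 3 nonzero rows (pivots: α,i,ℓ)
Repeat: α,i,ℓ; free: D
RREF:
  r0: [   1    0    0    0]
  r1: [   0    1    0    0]
  r2: [   0    0    1    1]
Fix exponent of D at 1; solve each RREF row for its pivot's exponent:
  r0: exp(α) + (0)·1 = 0 ⇒ exp(α) = 0
  r1: exp(i) + (0)·1 = 0 ⇒ exp(i) = 0
  r2: exp(ℓ) + (1)·1 = 0 ⇒ exp(ℓ) = -1
Π_1 = ℓ^-1 · D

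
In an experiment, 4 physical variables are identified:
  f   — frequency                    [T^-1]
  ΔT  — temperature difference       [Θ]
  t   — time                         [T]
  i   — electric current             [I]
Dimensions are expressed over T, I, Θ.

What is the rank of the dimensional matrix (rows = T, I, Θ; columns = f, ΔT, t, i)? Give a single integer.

Exponent matrix [T,I,Θ] × [f,ΔT,t,i]:
  T: [-1  0  1  0]
  I: [ 0  0  0  1]
  Θ: [ 0  1  0  0]
RREF → pivots at {f,ΔT,i} ⇒ r = 3

3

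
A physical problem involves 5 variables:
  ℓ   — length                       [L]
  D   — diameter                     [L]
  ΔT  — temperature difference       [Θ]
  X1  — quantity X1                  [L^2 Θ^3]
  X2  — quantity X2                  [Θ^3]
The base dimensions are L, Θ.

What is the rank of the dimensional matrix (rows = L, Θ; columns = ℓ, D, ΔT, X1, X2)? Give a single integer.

2

Write exponents as rows L,Θ / cols ℓ,D,ΔT,X1,X2:
  L: [ 1  1  0  2  0]
  Θ: [ 0  0  1  3  3]
Row reduction gives pivot columns ℓ,ΔT; rank = 2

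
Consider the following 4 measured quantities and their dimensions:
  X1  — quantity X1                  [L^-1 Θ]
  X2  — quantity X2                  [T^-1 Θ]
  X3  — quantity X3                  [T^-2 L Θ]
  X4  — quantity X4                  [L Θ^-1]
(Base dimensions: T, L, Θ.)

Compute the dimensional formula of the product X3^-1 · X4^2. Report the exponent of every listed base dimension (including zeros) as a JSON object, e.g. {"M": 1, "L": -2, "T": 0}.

{"T": 2, "L": 1, "Θ": -3}

Exponent matrix [T,L,Θ] × [X1,X2,X3,X4]:
  T: [ 0 -1 -2  0]
  L: [-1  0  1  1]
  Θ: [ 1  1  1 -1]
  [T]: (-1)·-2+(2)·0 = 2
  [L]: (-1)·1+(2)·1 = 1
  [Θ]: (-1)·1+(2)·-1 = -3
⇒ T^2 L Θ^-3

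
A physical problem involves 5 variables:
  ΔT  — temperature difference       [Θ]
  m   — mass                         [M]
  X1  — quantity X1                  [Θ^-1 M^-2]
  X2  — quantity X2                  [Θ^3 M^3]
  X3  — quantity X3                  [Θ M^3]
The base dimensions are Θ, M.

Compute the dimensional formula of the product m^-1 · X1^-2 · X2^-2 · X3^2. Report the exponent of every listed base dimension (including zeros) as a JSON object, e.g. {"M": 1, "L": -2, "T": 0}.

Write exponents as rows Θ,M / cols ΔT,m,X1,X2,X3:
  Θ: [ 1  0 -1  3  1]
  M: [ 0  1 -2  3  3]
  [Θ]: (-1)·0+(-2)·-1+(-2)·3+(2)·1 = -2
  [M]: (-1)·1+(-2)·-2+(-2)·3+(2)·3 = 3
⇒ Θ^-2 M^3

{"Θ": -2, "M": 3}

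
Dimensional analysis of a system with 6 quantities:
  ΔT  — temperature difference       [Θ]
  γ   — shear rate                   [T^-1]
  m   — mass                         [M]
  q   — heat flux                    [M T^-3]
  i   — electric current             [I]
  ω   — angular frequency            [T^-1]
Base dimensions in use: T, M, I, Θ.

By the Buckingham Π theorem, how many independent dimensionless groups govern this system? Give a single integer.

Dimensional matrix (T×M×I×Θ by ΔT×γ×m×q×i×ω):
  T: [ 0 -1  0 -3  0 -1]
  M: [ 0  0  1  1  0  0]
  I: [ 0  0  0  0  1  0]
  Θ: [ 1  0  0  0  0  0]
Row reduction gives pivot columns ΔT,γ,m,i; rank = 4
n=6, r=4 ⇒ 2 dimensionless groups

2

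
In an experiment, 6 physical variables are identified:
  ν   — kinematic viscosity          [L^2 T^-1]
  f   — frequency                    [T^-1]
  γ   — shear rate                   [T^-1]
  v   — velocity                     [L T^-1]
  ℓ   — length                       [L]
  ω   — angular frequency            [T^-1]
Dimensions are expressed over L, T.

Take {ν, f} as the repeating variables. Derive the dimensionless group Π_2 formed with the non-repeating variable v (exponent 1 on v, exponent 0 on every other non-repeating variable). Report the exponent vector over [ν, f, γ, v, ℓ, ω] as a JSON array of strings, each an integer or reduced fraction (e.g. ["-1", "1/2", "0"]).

["-1/2", "-1/2", "0", "1", "0", "0"]

Exponent matrix [L,T] × [ν,f,γ,v,ℓ,ω]:
  L: [ 2  0  0  1  1  0]
  T: [-1 -1 -1 -1  0 -1]
RREF → pivots at {ν,f} ⇒ r = 2
Pivot set = {ν,f}, free = {γ,v,ℓ,ω}
RREF:
  r0: [   1    0    0  1/2  1/2    0]
  r1: [   0    1    1  1/2 -1/2    1]
Fix exponent of v at 1, γ at 0, ℓ at 0, ω at 0; solve each RREF row for its pivot's exponent:
  r0: exp(ν) + (1/2)·1 = 0 ⇒ exp(ν) = -1/2
  r1: exp(f) + (1/2)·1 = 0 ⇒ exp(f) = -1/2
Π_2 = ν^(-1/2) · f^(-1/2) · v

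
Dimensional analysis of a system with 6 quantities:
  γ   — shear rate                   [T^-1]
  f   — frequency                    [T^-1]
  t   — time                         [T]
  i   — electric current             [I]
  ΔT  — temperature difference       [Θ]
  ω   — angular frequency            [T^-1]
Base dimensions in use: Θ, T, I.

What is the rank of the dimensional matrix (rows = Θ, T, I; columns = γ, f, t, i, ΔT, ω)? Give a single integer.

Exponent matrix [Θ,T,I] × [γ,f,t,i,ΔT,ω]:
  Θ: [ 0  0  0  0  1  0]
  T: [-1 -1  1  0  0 -1]
  I: [ 0  0  0  1  0  0]
Row reduction gives pivot columns γ,i,ΔT; rank = 3

3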